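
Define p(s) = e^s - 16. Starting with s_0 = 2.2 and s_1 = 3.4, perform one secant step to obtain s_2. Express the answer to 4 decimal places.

2.5997

p(2.2) = -6.974987, p(3.4) = 13.964100
s_2 = 3.400000 − 13.964100·(3.400000 − 2.200000) / (13.964100 − (-6.974987)) = 3.400000 − (16.756920)/(20.939087) = 2.599730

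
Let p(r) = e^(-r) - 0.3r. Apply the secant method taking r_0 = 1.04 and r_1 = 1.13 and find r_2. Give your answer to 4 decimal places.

1.1050

p(1.04) = 0.041455, p(1.13) = -0.015967
r_2 = 1.130000 − (-0.015967)·(1.130000 − 1.040000) / (-0.015967 − 0.041455) = 1.130000 − (-0.001437)/(-0.057421) = 1.104974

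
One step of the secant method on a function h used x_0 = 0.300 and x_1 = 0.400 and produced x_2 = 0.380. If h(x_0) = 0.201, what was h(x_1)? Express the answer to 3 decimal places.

The secant line through (0.300, 0.201) and (0.400, h(x_1)) crosses zero at x_2 = 0.380.
So (0.300, 0.201), (0.400, h(x_1)), (0.380, 0) are collinear:
h(x_1) = 0.201 · (0.400 − 0.380) / (0.300 − 0.380) = 0.201 · (0.02000)/(-0.08000) = -0.05025

-0.050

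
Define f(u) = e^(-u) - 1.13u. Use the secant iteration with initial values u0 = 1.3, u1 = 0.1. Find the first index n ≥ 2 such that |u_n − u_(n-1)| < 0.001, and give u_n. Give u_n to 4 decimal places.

n = 5, u_n = 0.5240

f(1.3) = -1.196468, f(0.1) = 0.791837
u2 = 0.100000 − 0.791837·(-1.200000)/(1.988306) = 0.577897;  |Δ| = 0.477897
f(0.577897) = -0.091946
u3 = 0.577897 − (-0.091946)·(0.477897)/(-0.883784) = 0.528178;  |Δ| = 0.049719
f(0.528178) = -0.007162
u4 = 0.528178 − (-0.007162)·(-0.049719)/(0.084784) = 0.523978;  |Δ| = 0.004200
f(0.523978) = 0.000066
u5 = 0.523978 − 0.000066·(-0.004200)/(0.007228) = 0.524016;  |Δ| = 0.000038
|u5 − u4| = 0.000038 < 0.001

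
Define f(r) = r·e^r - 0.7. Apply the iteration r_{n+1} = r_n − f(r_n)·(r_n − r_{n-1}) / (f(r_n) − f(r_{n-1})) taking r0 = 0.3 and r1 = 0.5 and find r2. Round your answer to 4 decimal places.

f(0.3) = -0.295042, f(0.5) = 0.124361
r2 = 0.500000 − 0.124361·(0.500000 − 0.300000) / (0.124361 − (-0.295042)) = 0.500000 − (0.024872)/(0.419403) = 0.440696

0.4407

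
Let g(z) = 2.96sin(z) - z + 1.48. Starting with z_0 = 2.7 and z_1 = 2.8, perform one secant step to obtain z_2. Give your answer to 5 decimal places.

2.71206

g(2.7) = 0.0450444, g(2.8) = -0.3284351
z_2 = 2.8000000 − (-0.3284351)·(2.8000000 − 2.7000000) / (-0.3284351 − 0.0450444) = 2.8000000 − (-0.0328435)/(-0.3734795) = 2.7120608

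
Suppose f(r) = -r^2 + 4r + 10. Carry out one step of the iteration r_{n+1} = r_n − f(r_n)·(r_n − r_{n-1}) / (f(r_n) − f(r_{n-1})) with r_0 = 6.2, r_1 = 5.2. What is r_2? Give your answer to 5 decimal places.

f(6.2) = -3.6400000, f(5.2) = 3.7600000
r_2 = 5.2000000 − 3.7600000·(5.2000000 − 6.2000000) / (3.7600000 − (-3.6400000)) = 5.2000000 − (-3.7600000)/(7.4000000) = 5.7081081

5.70811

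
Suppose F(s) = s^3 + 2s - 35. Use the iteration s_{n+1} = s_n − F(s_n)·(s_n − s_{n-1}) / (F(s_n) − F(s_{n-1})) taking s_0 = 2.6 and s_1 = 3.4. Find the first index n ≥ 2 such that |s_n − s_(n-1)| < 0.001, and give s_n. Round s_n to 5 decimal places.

n = 5, s_n = 3.06754

F(2.6) = -12.2240000, F(3.4) = 11.1040000
s_2 = 3.4000000 − 11.1040000·(0.8000000)/(23.3280000) = 3.0192044;  |Δ| = 0.3807956
F(3.0192044) = -1.4397463
s_3 = 3.0192044 − (-1.4397463)·(-0.3807956)/(-12.5437463) = 3.0629114;  |Δ| = 0.0437070
F(3.0629114) = -0.1397012
s_4 = 3.0629114 − (-0.1397012)·(0.0437070)/(1.3000452) = 3.0676080;  |Δ| = 0.0046967
F(3.0676080) = 0.0020801
s_5 = 3.0676080 − 0.0020801·(0.0046967)/(0.1417812) = 3.0675391;  |Δ| = 0.0000689
|s_5 − s_4| = 0.0000689 < 0.001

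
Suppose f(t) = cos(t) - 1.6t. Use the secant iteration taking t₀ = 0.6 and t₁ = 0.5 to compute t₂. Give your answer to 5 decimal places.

f(0.6) = -0.1346644, f(0.5) = 0.0775826
t₂ = 0.5000000 − 0.0775826·(0.5000000 − 0.6000000) / (0.0775826 − (-0.1346644)) = 0.5000000 − (-0.0077583)/(0.2122469) = 0.5365530

0.53655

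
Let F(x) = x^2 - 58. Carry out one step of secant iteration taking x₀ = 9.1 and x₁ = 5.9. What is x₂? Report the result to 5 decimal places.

F(9.1) = 24.8100000, F(5.9) = -23.1900000
x₂ = 5.9000000 − (-23.1900000)·(5.9000000 − 9.1000000) / (-23.1900000 − 24.8100000) = 5.9000000 − (74.2080000)/(-48.0000000) = 7.4460000

7.44600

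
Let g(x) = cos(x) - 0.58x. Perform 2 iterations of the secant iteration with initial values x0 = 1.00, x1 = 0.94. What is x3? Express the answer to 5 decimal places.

0.97192

g(1.00) = -0.0396977, g(0.94) = 0.0445880
x2 = 0.9400000 − 0.0445880·(0.9400000 − 1.0000000) / (0.0445880 − (-0.0396977)) = 0.9400000 − (-0.0026753)/(0.0842857) = 0.9717406
g(0.9717406) = 0.0002533
x3 = 0.9717406 − 0.0002533·(0.9717406 − 0.9400000) / (0.0002533 − 0.0445880) = 0.9717406 − (0.0000080)/(-0.0443347) = 0.9719220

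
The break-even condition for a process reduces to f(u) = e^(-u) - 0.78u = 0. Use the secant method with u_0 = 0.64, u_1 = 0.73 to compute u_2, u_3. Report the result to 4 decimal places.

0.6619, 0.6616

f(0.64) = 0.028092, f(0.73) = -0.087491
u_2 = 0.730000 − (-0.087491)·(0.730000 − 0.640000) / (-0.087491 − 0.028092) = 0.730000 − (-0.007874)/(-0.115583) = 0.661874
f(0.661874) = -0.000379
u_3 = 0.661874 − (-0.000379)·(0.661874 − 0.730000) / (-0.000379 − (-0.087491)) = 0.661874 − (0.000026)/(0.087112) = 0.661578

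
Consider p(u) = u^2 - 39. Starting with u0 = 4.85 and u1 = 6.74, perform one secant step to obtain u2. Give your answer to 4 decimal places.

p(4.85) = -15.477500, p(6.74) = 6.427600
u2 = 6.740000 − 6.427600·(6.740000 − 4.850000) / (6.427600 − (-15.477500)) = 6.740000 − (12.148164)/(21.905100) = 6.185418

6.1854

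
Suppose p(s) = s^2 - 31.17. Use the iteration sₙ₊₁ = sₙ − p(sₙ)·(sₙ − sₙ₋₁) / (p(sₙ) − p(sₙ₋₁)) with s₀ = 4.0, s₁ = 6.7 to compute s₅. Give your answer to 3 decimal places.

p(4.0) = -15.17000, p(6.7) = 13.72000
s₂ = 6.70000 − 13.72000·(6.70000 − 4.00000) / (13.72000 − (-15.17000)) = 6.70000 − (37.04400)/(28.89000) = 5.41776
p(5.41776) = -1.81791
s₃ = 5.41776 − (-1.81791)·(5.41776 − 6.70000) / (-1.81791 − 13.72000) = 5.41776 − (2.33100)/(-15.53791) = 5.56778
p(5.56778) = -0.16986
s₄ = 5.56778 − (-0.16986)·(5.56778 − 5.41776) / (-0.16986 − (-1.81791)) = 5.56778 − (-0.02548)/(1.64805) = 5.58324
p(5.58324) = 0.00256
s₅ = 5.58324 − 0.00256·(5.58324 − 5.56778) / (0.00256 − (-0.16986)) = 5.58324 − (0.00004)/(0.17241) = 5.58301

5.583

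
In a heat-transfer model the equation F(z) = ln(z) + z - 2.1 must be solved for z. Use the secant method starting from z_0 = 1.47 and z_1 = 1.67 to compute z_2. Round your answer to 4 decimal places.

1.6194

F(1.47) = -0.244738, F(1.67) = 0.082824
z_2 = 1.670000 − 0.082824·(1.670000 − 1.470000) / (0.082824 − (-0.244738)) = 1.670000 − (0.016565)/(0.327561) = 1.619430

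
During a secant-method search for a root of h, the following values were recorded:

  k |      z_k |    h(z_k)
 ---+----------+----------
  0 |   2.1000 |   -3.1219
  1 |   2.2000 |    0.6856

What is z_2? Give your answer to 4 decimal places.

z_2 = 2.2000 − 0.6856·(2.2000 − 2.1000) / (0.6856 − (-3.1219))
   = 2.2000 − (0.068560)/(3.807500) = 2.181993

2.1820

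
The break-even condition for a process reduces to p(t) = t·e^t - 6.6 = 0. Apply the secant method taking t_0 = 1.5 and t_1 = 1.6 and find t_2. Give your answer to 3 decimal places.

1.490

p(1.5) = 0.12253, p(1.6) = 1.32485
t_2 = 1.60000 − 1.32485·(1.60000 − 1.50000) / (1.32485 − 0.12253) = 1.60000 − (0.13249)/(1.20232) = 1.48981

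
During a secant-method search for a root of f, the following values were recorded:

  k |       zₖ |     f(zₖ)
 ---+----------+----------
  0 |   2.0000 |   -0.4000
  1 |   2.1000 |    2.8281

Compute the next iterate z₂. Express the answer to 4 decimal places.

z₂ = 2.1000 − 2.8281·(2.1000 − 2.0000) / (2.8281 − (-0.4000))
   = 2.1000 − (0.282810)/(3.228100) = 2.012391

2.0124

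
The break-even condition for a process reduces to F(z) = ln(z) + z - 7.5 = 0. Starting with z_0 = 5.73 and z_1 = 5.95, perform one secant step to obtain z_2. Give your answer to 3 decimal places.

5.751

F(5.73) = -0.02428, F(5.95) = 0.23339
z_2 = 5.95000 − 0.23339·(5.95000 − 5.73000) / (0.23339 − (-0.02428)) = 5.95000 − (0.05135)/(0.25768) = 5.75073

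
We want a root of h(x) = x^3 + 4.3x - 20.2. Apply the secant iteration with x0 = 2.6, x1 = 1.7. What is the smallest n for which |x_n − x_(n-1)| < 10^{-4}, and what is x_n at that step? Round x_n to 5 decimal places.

n = 6, x_n = 2.20488

h(2.6) = 8.5560000, h(1.7) = -7.9770000
x2 = 1.7000000 − (-7.9770000)·(-0.9000000)/(-16.5330000) = 2.1342406;  |Δ| = 0.4342406
h(2.1342406) = -1.3013357
x3 = 2.1342406 − (-1.3013357)·(0.4342406)/(6.6756643) = 2.2188903;  |Δ| = 0.0846497
h(2.2188903) = 0.2658771
x4 = 2.2188903 − 0.2658771·(0.0846497)/(1.5672128) = 2.2045295;  |Δ| = 0.0143608
h(2.2045295) = -0.0066193
x5 = 2.2045295 − (-0.0066193)·(-0.0143608)/(-0.2724964) = 2.2048783;  |Δ| = 0.0003488
h(2.2048783) = -0.0000324
x6 = 2.2048783 − (-0.0000324)·(0.0003488)/(0.0065869) = 2.2048801;  |Δ| = 0.0000017
|x6 − x5| = 0.0000017 < 10^{-4}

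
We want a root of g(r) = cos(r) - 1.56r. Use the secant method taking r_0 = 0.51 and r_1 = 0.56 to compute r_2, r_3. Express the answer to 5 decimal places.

0.54727, 0.54737

g(0.51) = 0.0771445, g(0.56) = -0.0263449
r_2 = 0.5600000 − (-0.0263449)·(0.5600000 − 0.5100000) / (-0.0263449 − 0.0771445) = 0.5600000 − (-0.0013172)/(-0.1034894) = 0.5472717
g(0.5472717) = 0.0002036
r_3 = 0.5472717 − 0.0002036·(0.5472717 − 0.5600000) / (0.0002036 − (-0.0263449)) = 0.5472717 − (-0.0000026)/(0.0265484) = 0.5473693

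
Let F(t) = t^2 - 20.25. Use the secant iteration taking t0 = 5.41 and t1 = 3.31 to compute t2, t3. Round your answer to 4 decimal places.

4.3758, 4.5192

F(5.41) = 9.018100, F(3.31) = -9.293900
t2 = 3.310000 − (-9.293900)·(3.310000 − 5.410000) / (-9.293900 − 9.018100) = 3.310000 − (19.517190)/(-18.312000) = 4.375814
F(4.375814) = -1.102250
t3 = 4.375814 − (-1.102250)·(4.375814 − 3.310000) / (-1.102250 − (-9.293900)) = 4.375814 − (-1.174794)/(8.191650) = 4.519228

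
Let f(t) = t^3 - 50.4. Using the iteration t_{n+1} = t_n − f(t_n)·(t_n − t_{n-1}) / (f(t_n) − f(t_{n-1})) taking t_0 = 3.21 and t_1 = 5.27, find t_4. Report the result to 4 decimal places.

f(3.21) = -17.323839, f(5.27) = 95.963183
t_2 = 5.270000 − 95.963183·(5.270000 − 3.210000) / (95.963183 − (-17.323839)) = 5.270000 − (197.684157)/(113.287022) = 3.525015
f(3.525015) = -6.599114
t_3 = 3.525015 − (-6.599114)·(3.525015 − 5.270000) / (-6.599114 − 95.963183) = 3.525015 − (11.515355)/(-102.562297) = 3.637292
f(3.637292) = -2.279029
t_4 = 3.637292 − (-2.279029)·(3.637292 − 3.525015) / (-2.279029 − (-6.599114)) = 3.637292 − (-0.255882)/(4.320084) = 3.696522

3.6965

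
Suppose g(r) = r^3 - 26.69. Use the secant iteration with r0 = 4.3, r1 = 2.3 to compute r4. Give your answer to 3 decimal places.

g(4.3) = 52.81700, g(2.3) = -14.52300
r2 = 2.30000 − (-14.52300)·(2.30000 − 4.30000) / (-14.52300 − 52.81700) = 2.30000 − (29.04600)/(-67.34000) = 2.73133
g(2.73133) = -6.31375
r3 = 2.73133 − (-6.31375)·(2.73133 − 2.30000) / (-6.31375 − (-14.52300)) = 2.73133 − (-2.72333)/(8.20925) = 3.06307
g(3.06307) = 2.04903
r4 = 3.06307 − 2.04903·(3.06307 − 2.73133) / (2.04903 − (-6.31375)) = 3.06307 − (0.67975)/(8.36278) = 2.98179

2.982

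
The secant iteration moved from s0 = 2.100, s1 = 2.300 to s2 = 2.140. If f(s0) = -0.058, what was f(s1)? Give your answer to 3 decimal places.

0.232

The secant line through (2.100, -0.058) and (2.300, f(s1)) crosses zero at s2 = 2.140.
So (2.100, -0.058), (2.300, f(s1)), (2.140, 0) are collinear:
f(s1) = -0.058 · (2.300 − 2.140) / (2.100 − 2.140) = -0.058 · (0.16000)/(-0.04000) = 0.23200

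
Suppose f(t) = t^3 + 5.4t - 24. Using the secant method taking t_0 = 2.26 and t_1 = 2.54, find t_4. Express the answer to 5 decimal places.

f(2.26) = -0.2528240, f(2.54) = 6.1030640
t_2 = 2.5400000 − 6.1030640·(2.5400000 − 2.2600000) / (6.1030640 − (-0.2528240)) = 2.5400000 − (1.7088579)/(6.3558880) = 2.2711378
f(2.2711378) = -0.0211748
t_3 = 2.2711378 − (-0.0211748)·(2.2711378 − 2.5400000) / (-0.0211748 − 6.1030640) = 2.2711378 − (0.0056931)/(-6.1242388) = 2.2720674
f(2.2720674) = -0.0017642
t_4 = 2.2720674 − (-0.0017642)·(2.2720674 − 2.2711378) / (-0.0017642 − (-0.0211748)) = 2.2720674 − (-0.0000016)/(0.0194106) = 2.2721519

2.27215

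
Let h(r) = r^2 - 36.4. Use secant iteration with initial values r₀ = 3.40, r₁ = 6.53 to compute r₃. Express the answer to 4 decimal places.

h(3.40) = -24.840000, h(6.53) = 6.240900
r₂ = 6.530000 − 6.240900·(6.530000 − 3.400000) / (6.240900 − (-24.840000)) = 6.530000 − (19.534017)/(31.080900) = 5.901511
h(5.901511) = -1.572173
r₃ = 5.901511 − (-1.572173)·(5.901511 − 6.530000) / (-1.572173 − 6.240900) = 5.901511 − (0.988094)/(-7.813073) = 6.027977

6.0280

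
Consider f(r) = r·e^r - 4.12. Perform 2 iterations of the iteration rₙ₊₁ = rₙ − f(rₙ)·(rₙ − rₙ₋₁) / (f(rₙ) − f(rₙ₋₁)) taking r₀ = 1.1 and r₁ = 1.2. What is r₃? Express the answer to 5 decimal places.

f(1.1) = -0.8154174, f(1.2) = -0.1358597
r₂ = 1.2000000 − (-0.1358597)·(1.2000000 − 1.1000000) / (-0.1358597 − (-0.8154174)) = 1.2000000 − (-0.0135860)/(0.6795577) = 1.2199924
f(1.2199924) = 0.0123117
r₃ = 1.2199924 − 0.0123117·(1.2199924 − 1.2000000) / (0.0123117 − (-0.1358597)) = 1.2199924 − (0.0002461)/(0.1481714) = 1.2183312

1.21833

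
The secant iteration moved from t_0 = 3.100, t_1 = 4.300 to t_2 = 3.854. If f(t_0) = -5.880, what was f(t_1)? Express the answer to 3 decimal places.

The secant line through (3.100, -5.880) and (4.300, f(t_1)) crosses zero at t_2 = 3.854.
So (3.100, -5.880), (4.300, f(t_1)), (3.854, 0) are collinear:
f(t_1) = -5.880 · (4.300 − 3.854) / (3.100 − 3.854) = -5.880 · (0.44600)/(-0.75400) = 3.47809

3.478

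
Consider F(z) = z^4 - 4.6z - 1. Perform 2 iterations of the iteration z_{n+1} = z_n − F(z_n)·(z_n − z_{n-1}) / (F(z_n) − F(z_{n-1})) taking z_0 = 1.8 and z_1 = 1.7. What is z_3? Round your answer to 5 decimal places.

1.73011

F(1.8) = 1.2176000, F(1.7) = -0.4679000
z_2 = 1.7000000 − (-0.4679000)·(1.7000000 − 1.8000000) / (-0.4679000 − 1.2176000) = 1.7000000 − (0.0467900)/(-1.6855000) = 1.7277603
F(1.7277603) = -0.0365430
z_3 = 1.7277603 − (-0.0365430)·(1.7277603 − 1.7000000) / (-0.0365430 − (-0.4679000)) = 1.7277603 − (-0.0010144)/(0.4313570) = 1.7301121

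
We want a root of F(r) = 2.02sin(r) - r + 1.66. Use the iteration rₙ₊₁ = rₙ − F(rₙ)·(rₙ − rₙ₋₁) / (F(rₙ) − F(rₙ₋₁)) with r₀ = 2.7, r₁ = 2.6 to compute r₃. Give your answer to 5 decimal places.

2.63685

F(2.7) = -0.1766926, F(2.6) = 0.1013128
r₂ = 2.6000000 − 0.1013128·(2.6000000 − 2.7000000) / (0.1013128 − (-0.1766926)) = 2.6000000 − (-0.0101313)/(0.2780054) = 2.6364427
F(2.6364427) = 0.0011133
r₃ = 2.6364427 − 0.0011133·(2.6364427 − 2.6000000) / (0.0011133 − 0.1013128) = 2.6364427 − (0.0000406)/(-0.1001994) = 2.6368477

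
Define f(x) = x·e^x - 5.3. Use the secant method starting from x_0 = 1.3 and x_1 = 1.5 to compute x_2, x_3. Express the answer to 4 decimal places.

f(1.3) = -0.529914, f(1.5) = 1.422534
x_2 = 1.500000 − 1.422534·(1.500000 − 1.300000) / (1.422534 − (-0.529914)) = 1.500000 − (0.284507)/(1.952448) = 1.354282
f(1.354282) = -0.053540
x_3 = 1.354282 − (-0.053540)·(1.354282 − 1.500000) / (-0.053540 − 1.422534) = 1.354282 − (0.007802)/(-1.476074) = 1.359568

1.3543, 1.3596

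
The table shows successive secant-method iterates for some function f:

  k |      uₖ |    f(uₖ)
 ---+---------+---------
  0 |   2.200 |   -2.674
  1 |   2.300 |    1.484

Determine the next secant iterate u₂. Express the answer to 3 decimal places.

2.264

u₂ = 2.300 − 1.484·(2.300 − 2.200) / (1.484 − (-2.674))
   = 2.300 − (0.14840)/(4.15800) = 2.26431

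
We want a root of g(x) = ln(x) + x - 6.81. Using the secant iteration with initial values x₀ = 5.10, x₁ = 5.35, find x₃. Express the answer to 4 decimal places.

5.1676

g(5.10) = -0.080759, g(5.35) = 0.217097
x₂ = 5.350000 − 0.217097·(5.350000 − 5.100000) / (0.217097 − (-0.080759)) = 5.350000 − (0.054274)/(0.297856) = 5.167784
g(5.167784) = 0.000228
x₃ = 5.167784 − 0.000228·(5.167784 − 5.350000) / (0.000228 − 0.217097) = 5.167784 − (-0.000042)/(-0.216869) = 5.167592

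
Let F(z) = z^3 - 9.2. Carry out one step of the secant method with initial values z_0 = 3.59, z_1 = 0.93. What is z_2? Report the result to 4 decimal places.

1.4212

F(3.59) = 37.068279, F(0.93) = -8.395643
z_2 = 0.930000 − (-8.395643)·(0.930000 − 3.590000) / (-8.395643 − 37.068279) = 0.930000 − (22.332410)/(-45.463922) = 1.421212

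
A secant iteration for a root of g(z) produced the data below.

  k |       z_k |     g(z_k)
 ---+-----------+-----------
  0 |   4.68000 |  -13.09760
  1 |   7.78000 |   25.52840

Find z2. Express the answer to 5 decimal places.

5.73117

z2 = 7.78000 − 25.52840·(7.78000 − 4.68000) / (25.52840 − (-13.09760))
   = 7.78000 − (79.1380400)/(38.6260000) = 5.7311717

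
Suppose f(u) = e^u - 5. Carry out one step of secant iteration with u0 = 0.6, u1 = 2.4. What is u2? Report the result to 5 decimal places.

1.22169

f(0.6) = -3.1778812, f(2.4) = 6.0231764
u2 = 2.4000000 − 6.0231764·(2.4000000 − 0.6000000) / (6.0231764 − (-3.1778812)) = 2.4000000 − (10.8417175)/(9.2010576) = 1.2216879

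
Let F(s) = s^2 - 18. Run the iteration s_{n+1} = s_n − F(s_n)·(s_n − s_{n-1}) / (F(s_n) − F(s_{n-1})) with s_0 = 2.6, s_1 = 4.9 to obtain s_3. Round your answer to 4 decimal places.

F(2.6) = -11.240000, F(4.9) = 6.010000
s_2 = 4.900000 − 6.010000·(4.900000 − 2.600000) / (6.010000 − (-11.240000)) = 4.900000 − (13.823000)/(17.250000) = 4.098667
F(4.098667) = -1.200932
s_3 = 4.098667 − (-1.200932)·(4.098667 − 4.900000) / (-1.200932 − 6.010000) = 4.098667 − (0.962346)/(-7.210932) = 4.232123

4.2321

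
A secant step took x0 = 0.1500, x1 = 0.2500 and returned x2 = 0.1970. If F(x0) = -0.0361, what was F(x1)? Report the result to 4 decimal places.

0.0407

The secant line through (0.1500, -0.0361) and (0.2500, F(x1)) crosses zero at x2 = 0.1970.
So (0.1500, -0.0361), (0.2500, F(x1)), (0.1970, 0) are collinear:
F(x1) = -0.0361 · (0.2500 − 0.1970) / (0.1500 − 0.1970) = -0.0361 · (0.053000)/(-0.047000) = 0.040709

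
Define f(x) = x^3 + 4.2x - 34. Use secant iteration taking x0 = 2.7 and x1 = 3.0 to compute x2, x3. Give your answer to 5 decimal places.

f(2.7) = -2.9770000, f(3.0) = 5.6000000
x2 = 3.0000000 − 5.6000000·(3.0000000 − 2.7000000) / (5.6000000 − (-2.9770000)) = 3.0000000 − (1.6800000)/(8.5770000) = 2.8041273
f(2.8041273) = -0.1734476
x3 = 2.8041273 − (-0.1734476)·(2.8041273 − 3.0000000) / (-0.1734476 − 5.6000000) = 2.8041273 − (0.0339736)/(-5.7734476) = 2.8100118

2.80413, 2.81001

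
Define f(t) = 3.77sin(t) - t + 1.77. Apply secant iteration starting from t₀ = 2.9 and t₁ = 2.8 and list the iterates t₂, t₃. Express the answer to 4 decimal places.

f(2.9) = -0.228030, f(2.8) = 0.232905
t₂ = 2.800000 − 0.232905·(2.800000 − 2.900000) / (0.232905 − (-0.228030)) = 2.800000 − (-0.023291)/(0.460935) = 2.850529
f(2.850529) = 0.001354
t₃ = 2.850529 − 0.001354·(2.850529 − 2.800000) / (0.001354 − 0.232905) = 2.850529 − (0.000068)/(-0.231552) = 2.850824

2.8505, 2.8508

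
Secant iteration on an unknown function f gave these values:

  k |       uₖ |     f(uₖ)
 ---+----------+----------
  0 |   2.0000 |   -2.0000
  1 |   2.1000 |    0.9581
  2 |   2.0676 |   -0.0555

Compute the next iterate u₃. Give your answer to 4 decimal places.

2.0694

u₃ = 2.0676 − (-0.0555)·(2.0676 − 2.1000) / (-0.0555 − 0.9581)
   = 2.0676 − (0.001798)/(-1.013600) = 2.069374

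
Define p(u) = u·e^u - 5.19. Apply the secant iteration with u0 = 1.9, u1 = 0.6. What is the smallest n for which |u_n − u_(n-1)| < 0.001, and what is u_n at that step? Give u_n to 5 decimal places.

n = 7, u_n = 1.34806

p(1.9) = 7.5131994, p(0.6) = -4.0967287
u2 = 0.6000000 − (-4.0967287)·(-1.3000000)/(-11.6099282) = 1.0587235;  |Δ| = 0.4587235
p(1.0587235) = -2.1380293
u3 = 1.0587235 − (-2.1380293)·(0.4587235)/(1.9586994) = 1.5594458;  |Δ| = 0.5007222
p(1.5594458) = 2.2270119
u4 = 1.5594458 − 2.2270119·(0.5007222)/(4.3650412) = 1.3039810;  |Δ| = 0.2554648
p(1.3039810) = -0.3862212
u5 = 1.3039810 − (-0.3862212)·(-0.2554648)/(-2.6132332) = 1.3417372;  |Δ| = 0.0377563
p(1.3417372) = -0.0569374
u6 = 1.3417372 − (-0.0569374)·(0.0377563)/(0.3292838) = 1.3482658;  |Δ| = 0.0065285
p(1.3482658) = 0.0018234
u7 = 1.3482658 − 0.0018234·(0.0065285)/(0.0587608) = 1.3480632;  |Δ| = 0.0002026
|u7 − u6| = 0.0002026 < 0.001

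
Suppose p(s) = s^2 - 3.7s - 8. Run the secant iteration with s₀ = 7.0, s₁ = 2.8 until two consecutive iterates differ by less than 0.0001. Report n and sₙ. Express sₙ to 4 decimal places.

p(7.0) = 15.100000, p(2.8) = -10.520000
s₂ = 2.800000 − (-10.520000)·(-4.200000)/(-25.620000) = 4.524590;  |Δ| = 1.724590
p(4.524590) = -4.269067
s₃ = 4.524590 − (-4.269067)·(1.724590)/(6.250933) = 5.702397;  |Δ| = 1.177807
p(5.702397) = 3.418463
s₄ = 5.702397 − 3.418463·(1.177807)/(7.687531) = 5.178654;  |Δ| = 0.523743
p(5.178654) = -0.342561
s₅ = 5.178654 − (-0.342561)·(-0.523743)/(-3.761025) = 5.226358;  |Δ| = 0.047704
p(5.226358) = -0.022709
s₆ = 5.226358 − (-0.022709)·(0.047704)/(0.319853) = 5.229745;  |Δ| = 0.003387
p(5.229745) = 0.000173
s₇ = 5.229745 − 0.000173·(0.003387)/(0.022882) = 5.229719;  |Δ| = 0.000026
|s₇ − s₆| = 0.000026 < 0.0001

n = 7, sₙ = 5.2297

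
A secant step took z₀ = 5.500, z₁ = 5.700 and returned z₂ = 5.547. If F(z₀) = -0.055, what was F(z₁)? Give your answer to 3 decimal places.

0.179

The secant line through (5.500, -0.055) and (5.700, F(z₁)) crosses zero at z₂ = 5.547.
So (5.500, -0.055), (5.700, F(z₁)), (5.547, 0) are collinear:
F(z₁) = -0.055 · (5.700 − 5.547) / (5.500 − 5.547) = -0.055 · (0.15300)/(-0.04700) = 0.17904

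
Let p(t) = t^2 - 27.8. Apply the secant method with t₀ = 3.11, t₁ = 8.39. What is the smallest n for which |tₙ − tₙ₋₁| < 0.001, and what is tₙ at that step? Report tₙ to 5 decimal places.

n = 6, tₙ = 5.27257

p(3.11) = -18.1279000, p(8.39) = 42.5921000
t₂ = 8.3900000 − 42.5921000·(5.2800000)/(60.7200000) = 4.6863391;  |Δ| = 3.7036609
p(4.6863391) = -5.8382256
t₃ = 4.6863391 − (-5.8382256)·(-3.7036609)/(-48.4303256) = 5.1328116;  |Δ| = 0.4464725
p(5.1328116) = -1.4542450
t₄ = 5.1328116 − (-1.4542450)·(0.4464725)/(4.3839806) = 5.2809145;  |Δ| = 0.1481029
p(5.2809145) = 0.0880584
t₅ = 5.2809145 − 0.0880584·(0.1481029)/(1.5423033) = 5.2724585;  |Δ| = 0.0084560
p(5.2724585) = -0.0011809
t₆ = 5.2724585 − (-0.0011809)·(-0.0084560)/(-0.0892392) = 5.2725704;  |Δ| = 0.0001119
|t₆ − t₅| = 0.0001119 < 0.001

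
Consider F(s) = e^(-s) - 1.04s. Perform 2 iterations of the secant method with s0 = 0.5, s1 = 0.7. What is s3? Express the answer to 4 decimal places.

F(0.5) = 0.086531, F(0.7) = -0.231415
s2 = 0.700000 − (-0.231415)·(0.700000 − 0.500000) / (-0.231415 − 0.086531) = 0.700000 − (-0.046283)/(-0.317945) = 0.554431
F(0.554431) = -0.002209
s3 = 0.554431 − (-0.002209)·(0.554431 − 0.700000) / (-0.002209 − (-0.231415)) = 0.554431 − (0.000322)/(0.229205) = 0.553028

0.5530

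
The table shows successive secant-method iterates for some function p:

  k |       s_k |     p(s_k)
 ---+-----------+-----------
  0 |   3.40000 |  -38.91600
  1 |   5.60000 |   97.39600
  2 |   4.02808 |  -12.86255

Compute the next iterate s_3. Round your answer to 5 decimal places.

4.21146

s_3 = 4.02808 − (-12.86255)·(4.02808 − 5.60000) / (-12.86255 − 97.39600)
   = 4.02808 − (20.2188996)/(-110.2585500) = 4.2114572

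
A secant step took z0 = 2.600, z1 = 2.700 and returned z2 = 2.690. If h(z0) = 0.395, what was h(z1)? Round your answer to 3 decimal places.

The secant line through (2.600, 0.395) and (2.700, h(z1)) crosses zero at z2 = 2.690.
So (2.600, 0.395), (2.700, h(z1)), (2.690, 0) are collinear:
h(z1) = 0.395 · (2.700 − 2.690) / (2.600 − 2.690) = 0.395 · (0.01000)/(-0.09000) = -0.04389

-0.044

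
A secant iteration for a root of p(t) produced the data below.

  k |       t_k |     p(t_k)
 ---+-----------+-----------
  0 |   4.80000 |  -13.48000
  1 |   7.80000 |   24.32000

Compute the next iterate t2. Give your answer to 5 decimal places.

5.86984

t2 = 7.80000 − 24.32000·(7.80000 − 4.80000) / (24.32000 − (-13.48000))
   = 7.80000 − (72.9600000)/(37.8000000) = 5.8698413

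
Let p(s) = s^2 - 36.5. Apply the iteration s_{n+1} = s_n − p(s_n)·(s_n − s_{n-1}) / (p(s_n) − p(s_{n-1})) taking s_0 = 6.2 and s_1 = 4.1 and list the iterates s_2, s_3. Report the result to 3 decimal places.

p(6.2) = 1.94000, p(4.1) = -19.69000
s_2 = 4.10000 − (-19.69000)·(4.10000 − 6.20000) / (-19.69000 − 1.94000) = 4.10000 − (41.34900)/(-21.63000) = 6.01165
p(6.01165) = -0.36006
s_3 = 6.01165 − (-0.36006)·(6.01165 − 4.10000) / (-0.36006 − (-19.69000)) = 6.01165 − (-0.68831)/(19.32994) = 6.04726

6.012, 6.047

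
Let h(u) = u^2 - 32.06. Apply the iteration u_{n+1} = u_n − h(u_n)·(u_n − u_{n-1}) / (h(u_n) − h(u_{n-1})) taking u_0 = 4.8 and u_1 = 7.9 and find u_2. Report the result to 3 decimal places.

5.510

h(4.8) = -9.02000, h(7.9) = 30.35000
u_2 = 7.90000 − 30.35000·(7.90000 − 4.80000) / (30.35000 − (-9.02000)) = 7.90000 − (94.08500)/(39.37000) = 5.51024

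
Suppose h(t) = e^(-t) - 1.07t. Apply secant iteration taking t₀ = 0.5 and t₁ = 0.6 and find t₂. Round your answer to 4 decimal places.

h(0.5) = 0.071531, h(0.6) = -0.093188
t₂ = 0.600000 − (-0.093188)·(0.600000 − 0.500000) / (-0.093188 − 0.071531) = 0.600000 − (-0.009319)/(-0.164719) = 0.543426

0.5434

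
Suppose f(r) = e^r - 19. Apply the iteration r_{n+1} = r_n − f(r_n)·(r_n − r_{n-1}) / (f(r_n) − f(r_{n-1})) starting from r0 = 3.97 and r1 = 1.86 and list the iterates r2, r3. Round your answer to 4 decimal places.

f(3.97) = 33.984531, f(1.86) = -12.576263
r2 = 1.860000 − (-12.576263)·(1.860000 − 3.970000) / (-12.576263 − 33.984531) = 1.860000 − (26.535915)/(-46.560794) = 2.429920
f(2.429920) = -7.642030
r3 = 2.429920 − (-7.642030)·(2.429920 − 1.860000) / (-7.642030 − (-12.576263)) = 2.429920 − (-4.355343)/(4.934234) = 3.312599

2.4299, 3.3126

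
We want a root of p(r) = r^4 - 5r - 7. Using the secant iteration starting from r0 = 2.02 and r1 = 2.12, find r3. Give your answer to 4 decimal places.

p(2.02) = -0.450336, p(2.12) = 2.599631
r2 = 2.120000 − 2.599631·(2.120000 − 2.020000) / (2.599631 − (-0.450336)) = 2.120000 − (0.259963)/(3.049967) = 2.034765
p(2.034765) = -0.031993
r3 = 2.034765 − (-0.031993)·(2.034765 − 2.120000) / (-0.031993 − 2.599631) = 2.034765 − (0.002727)/(-2.631625) = 2.035801

2.0358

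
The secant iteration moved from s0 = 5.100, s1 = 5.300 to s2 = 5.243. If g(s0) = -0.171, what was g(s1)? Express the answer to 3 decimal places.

The secant line through (5.100, -0.171) and (5.300, g(s1)) crosses zero at s2 = 5.243.
So (5.100, -0.171), (5.300, g(s1)), (5.243, 0) are collinear:
g(s1) = -0.171 · (5.300 − 5.243) / (5.100 − 5.243) = -0.171 · (0.05700)/(-0.14300) = 0.06816

0.068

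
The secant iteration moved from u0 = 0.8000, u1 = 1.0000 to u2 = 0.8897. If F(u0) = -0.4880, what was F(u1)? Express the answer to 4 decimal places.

0.6001

The secant line through (0.8000, -0.4880) and (1.0000, F(u1)) crosses zero at u2 = 0.8897.
So (0.8000, -0.4880), (1.0000, F(u1)), (0.8897, 0) are collinear:
F(u1) = -0.4880 · (1.0000 − 0.8897) / (0.8000 − 0.8897) = -0.4880 · (0.110300)/(-0.089700) = 0.600071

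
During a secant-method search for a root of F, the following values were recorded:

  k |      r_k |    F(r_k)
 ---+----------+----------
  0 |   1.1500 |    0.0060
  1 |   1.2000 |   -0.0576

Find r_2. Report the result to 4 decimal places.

r_2 = 1.2000 − (-0.0576)·(1.2000 − 1.1500) / (-0.0576 − 0.0060)
   = 1.2000 − (-0.002880)/(-0.063600) = 1.154717

1.1547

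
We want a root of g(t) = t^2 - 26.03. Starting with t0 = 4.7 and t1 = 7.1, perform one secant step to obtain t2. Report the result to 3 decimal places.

5.034

g(4.7) = -3.94000, g(7.1) = 24.38000
t2 = 7.10000 − 24.38000·(7.10000 − 4.70000) / (24.38000 − (-3.94000)) = 7.10000 − (58.51200)/(28.32000) = 5.03390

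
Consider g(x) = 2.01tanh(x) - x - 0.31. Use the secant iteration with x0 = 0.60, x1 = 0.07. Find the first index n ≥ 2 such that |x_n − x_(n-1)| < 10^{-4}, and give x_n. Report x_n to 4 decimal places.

n = 6, x_n = 0.3297

g(0.60) = 0.169470, g(0.07) = -0.239529
x2 = 0.070000 − (-0.239529)·(-0.530000)/(-0.408999) = 0.380393;  |Δ| = 0.310393
g(0.380393) = 0.039335
x3 = 0.380393 − 0.039335·(0.310393)/(0.278865) = 0.336611;  |Δ| = 0.043782
g(0.336611) = 0.005530
x4 = 0.336611 − 0.005530·(-0.043782)/(-0.033805) = 0.329448;  |Δ| = 0.007163
g(0.329448) = -0.000218
x5 = 0.329448 − (-0.000218)·(-0.007163)/(-0.005749) = 0.329720;  |Δ| = 0.000272
g(0.329720) = 0.000001
x6 = 0.329720 − 0.000001·(0.000272)/(0.000219) = 0.329719;  |Δ| = 0.000001
|x6 − x5| = 0.000001 < 10^{-4}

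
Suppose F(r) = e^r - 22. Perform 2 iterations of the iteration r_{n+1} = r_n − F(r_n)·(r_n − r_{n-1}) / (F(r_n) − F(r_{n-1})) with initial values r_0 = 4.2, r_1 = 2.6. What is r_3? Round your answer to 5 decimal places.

F(4.2) = 44.6863310, F(2.6) = -8.5362620
r_2 = 2.6000000 − (-8.5362620)·(2.6000000 − 4.2000000) / (-8.5362620 − 44.6863310) = 2.6000000 − (13.6580191)/(-53.2225930) = 2.8566207
F(2.8566207) = -4.5973812
r_3 = 2.8566207 − (-4.5973812)·(2.8566207 − 2.6000000) / (-4.5973812 − (-8.5362620)) = 2.8566207 − (-1.1797832)/(3.9388808) = 3.1561431

3.15614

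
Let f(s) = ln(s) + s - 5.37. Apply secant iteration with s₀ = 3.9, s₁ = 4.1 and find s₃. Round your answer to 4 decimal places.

3.9870

f(3.9) = -0.109023, f(4.1) = 0.140987
s₂ = 4.100000 − 0.140987·(4.100000 − 3.900000) / (0.140987 − (-0.109023)) = 4.100000 − (0.028197)/(0.250010) = 3.987215
f(3.987215) = 0.000308
s₃ = 3.987215 − 0.000308·(3.987215 − 4.100000) / (0.000308 − 0.140987) = 3.987215 − (-0.000035)/(-0.140679) = 3.986968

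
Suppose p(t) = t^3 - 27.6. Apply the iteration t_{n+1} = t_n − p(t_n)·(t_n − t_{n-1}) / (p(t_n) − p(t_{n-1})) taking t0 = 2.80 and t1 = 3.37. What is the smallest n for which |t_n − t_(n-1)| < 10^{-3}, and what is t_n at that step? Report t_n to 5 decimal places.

p(2.80) = -5.6480000, p(3.37) = 10.6727530
t2 = 3.3700000 − 10.6727530·(0.5700000)/(16.3207530) = 2.9972556;  |Δ| = 0.3727444
p(2.9972556) = -0.6740309
t3 = 2.9972556 − (-0.6740309)·(-0.3727444)/(-11.3467839) = 3.0193977;  |Δ| = 0.0221421
p(3.0193977) = -0.0728692
t4 = 3.0193977 − (-0.0728692)·(0.0221421)/(0.6011618) = 3.0220816;  |Δ| = 0.0026839
p(3.0220816) = 0.0006023
t5 = 3.0220816 − 0.0006023·(0.0026839)/(0.0734714) = 3.0220596;  |Δ| = 0.0000220
|t5 − t4| = 0.0000220 < 10^{-3}

n = 5, t_n = 3.02206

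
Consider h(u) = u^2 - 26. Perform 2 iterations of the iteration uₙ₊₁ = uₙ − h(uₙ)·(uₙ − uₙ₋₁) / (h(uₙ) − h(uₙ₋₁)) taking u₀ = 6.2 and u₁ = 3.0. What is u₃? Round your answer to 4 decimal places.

5.1662

h(6.2) = 12.440000, h(3.0) = -17.000000
u₂ = 3.000000 − (-17.000000)·(3.000000 − 6.200000) / (-17.000000 − 12.440000) = 3.000000 − (54.400000)/(-29.440000) = 4.847826
h(4.847826) = -2.498582
u₃ = 4.847826 − (-2.498582)·(4.847826 − 3.000000) / (-2.498582 − (-17.000000)) = 4.847826 − (-4.616945)/(14.501418) = 5.166205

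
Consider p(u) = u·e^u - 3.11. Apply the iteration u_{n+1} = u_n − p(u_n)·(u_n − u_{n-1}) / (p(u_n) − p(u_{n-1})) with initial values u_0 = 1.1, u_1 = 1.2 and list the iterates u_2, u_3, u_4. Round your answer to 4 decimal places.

1.0714, 1.0687, 1.0684

p(1.1) = 0.194583, p(1.2) = 0.874140
u_2 = 1.200000 − 0.874140·(1.200000 − 1.100000) / (0.874140 − 0.194583) = 1.200000 − (0.087414)/(0.679558) = 1.071366
p(1.071366) = 0.017710
u_3 = 1.071366 − 0.017710·(1.071366 − 1.200000) / (0.017710 − 0.874140) = 1.071366 − (-0.002278)/(-0.856431) = 1.068706
p(1.068706) = 0.001656
u_4 = 1.068706 − 0.001656·(1.068706 − 1.071366) / (0.001656 − 0.017710) = 1.068706 − (-0.000004)/(-0.016053) = 1.068432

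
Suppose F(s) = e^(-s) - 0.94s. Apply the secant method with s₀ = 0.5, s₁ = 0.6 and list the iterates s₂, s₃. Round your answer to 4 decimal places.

0.5900, 0.5898

F(0.5) = 0.136531, F(0.6) = -0.015188
s₂ = 0.600000 − (-0.015188)·(0.600000 − 0.500000) / (-0.015188 − 0.136531) = 0.600000 − (-0.001519)/(-0.151719) = 0.589989
F(0.589989) = -0.000257
s₃ = 0.589989 − (-0.000257)·(0.589989 − 0.600000) / (-0.000257 − (-0.015188)) = 0.589989 − (0.000003)/(0.014932) = 0.589817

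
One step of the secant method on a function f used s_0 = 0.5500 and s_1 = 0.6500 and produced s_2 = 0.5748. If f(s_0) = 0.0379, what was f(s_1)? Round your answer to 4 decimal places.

The secant line through (0.5500, 0.0379) and (0.6500, f(s_1)) crosses zero at s_2 = 0.5748.
So (0.5500, 0.0379), (0.6500, f(s_1)), (0.5748, 0) are collinear:
f(s_1) = 0.0379 · (0.6500 − 0.5748) / (0.5500 − 0.5748) = 0.0379 · (0.075200)/(-0.024800) = -0.114923

-0.1149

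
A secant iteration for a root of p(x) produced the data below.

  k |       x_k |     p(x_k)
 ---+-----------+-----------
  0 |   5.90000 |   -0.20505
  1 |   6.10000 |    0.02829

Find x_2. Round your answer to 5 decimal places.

x_2 = 6.10000 − 0.02829·(6.10000 − 5.90000) / (0.02829 − (-0.20505))
   = 6.10000 − (0.0056580)/(0.2333400) = 6.0757521

6.07575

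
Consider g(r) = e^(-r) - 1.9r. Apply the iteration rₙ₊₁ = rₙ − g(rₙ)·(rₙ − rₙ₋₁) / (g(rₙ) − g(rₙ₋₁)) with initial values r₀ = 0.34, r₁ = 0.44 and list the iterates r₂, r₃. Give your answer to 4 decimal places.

g(0.34) = 0.065770, g(0.44) = -0.191964
r₂ = 0.440000 − (-0.191964)·(0.440000 − 0.340000) / (-0.191964 − 0.065770) = 0.440000 − (-0.019196)/(-0.257734) = 0.365519
g(0.365519) = -0.000649
r₃ = 0.365519 − (-0.000649)·(0.365519 − 0.440000) / (-0.000649 − (-0.191964)) = 0.365519 − (0.000048)/(0.191315) = 0.365266

0.3655, 0.3653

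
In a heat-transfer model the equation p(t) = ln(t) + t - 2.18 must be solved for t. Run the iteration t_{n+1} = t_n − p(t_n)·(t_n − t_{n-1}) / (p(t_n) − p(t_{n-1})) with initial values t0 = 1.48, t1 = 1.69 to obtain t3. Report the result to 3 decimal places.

1.668

p(1.48) = -0.30796, p(1.69) = 0.03473
t2 = 1.69000 − 0.03473·(1.69000 − 1.48000) / (0.03473 − (-0.30796)) = 1.69000 − (0.00729)/(0.34269) = 1.66872
p(1.66872) = 0.00077
t3 = 1.66872 − 0.00077·(1.66872 − 1.69000) / (0.00077 − 0.03473) = 1.66872 − (-0.00002)/(-0.03395) = 1.66823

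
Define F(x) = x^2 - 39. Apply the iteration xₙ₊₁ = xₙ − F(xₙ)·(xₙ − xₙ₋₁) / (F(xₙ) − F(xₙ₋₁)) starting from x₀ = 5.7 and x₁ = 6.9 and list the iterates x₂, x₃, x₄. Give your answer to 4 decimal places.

F(5.7) = -6.510000, F(6.9) = 8.610000
x₂ = 6.900000 − 8.610000·(6.900000 − 5.700000) / (8.610000 − (-6.510000)) = 6.900000 − (10.332000)/(15.120000) = 6.216667
F(6.216667) = -0.353056
x₃ = 6.216667 − (-0.353056)·(6.216667 − 6.900000) / (-0.353056 − 8.610000) = 6.216667 − (0.241255)/(-8.963056) = 6.243583
F(6.243583) = -0.017668
x₄ = 6.243583 − (-0.017668)·(6.243583 − 6.216667) / (-0.017668 − (-0.353056)) = 6.243583 − (-0.000476)/(0.335387) = 6.245001

6.2167, 6.2436, 6.2450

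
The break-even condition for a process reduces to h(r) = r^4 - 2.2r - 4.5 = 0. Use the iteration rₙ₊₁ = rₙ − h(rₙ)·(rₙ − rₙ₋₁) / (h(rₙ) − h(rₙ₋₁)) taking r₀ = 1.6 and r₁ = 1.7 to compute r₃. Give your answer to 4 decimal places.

h(1.6) = -1.466400, h(1.7) = 0.112100
r₂ = 1.700000 − 0.112100·(1.700000 − 1.600000) / (0.112100 − (-1.466400)) = 1.700000 − (0.011210)/(1.578500) = 1.692898
h(1.692898) = -0.010966
r₃ = 1.692898 − (-0.010966)·(1.692898 − 1.700000) / (-0.010966 − 0.112100) = 1.692898 − (0.000078)/(-0.123066) = 1.693531

1.6935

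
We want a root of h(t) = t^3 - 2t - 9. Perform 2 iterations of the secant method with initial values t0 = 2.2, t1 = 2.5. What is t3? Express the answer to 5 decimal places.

2.39797

h(2.2) = -2.7520000, h(2.5) = 1.6250000
t2 = 2.5000000 − 1.6250000·(2.5000000 − 2.2000000) / (1.6250000 − (-2.7520000)) = 2.5000000 − (0.4875000)/(4.3770000) = 2.3886223
h(2.3886223) = -0.1489200
t3 = 2.3886223 − (-0.1489200)·(2.3886223 − 2.5000000) / (-0.1489200 − 1.6250000) = 2.3886223 − (0.0165864)/(-1.7739200) = 2.3979725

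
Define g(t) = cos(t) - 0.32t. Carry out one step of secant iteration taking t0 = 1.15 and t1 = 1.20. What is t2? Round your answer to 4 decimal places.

1.1826

g(1.15) = 0.040487, g(1.20) = -0.021642
t2 = 1.200000 − (-0.021642)·(1.200000 − 1.150000) / (-0.021642 − 0.040487) = 1.200000 − (-0.001082)/(-0.062130) = 1.182583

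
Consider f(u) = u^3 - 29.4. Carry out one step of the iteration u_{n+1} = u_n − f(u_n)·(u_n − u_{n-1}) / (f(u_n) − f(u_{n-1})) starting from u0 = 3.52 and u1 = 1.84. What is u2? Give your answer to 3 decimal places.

2.881

f(3.52) = 14.21421, f(1.84) = -23.17050
u2 = 1.84000 − (-23.17050)·(1.84000 − 3.52000) / (-23.17050 − 14.21421) = 1.84000 − (38.92643)/(-37.38470) = 2.88124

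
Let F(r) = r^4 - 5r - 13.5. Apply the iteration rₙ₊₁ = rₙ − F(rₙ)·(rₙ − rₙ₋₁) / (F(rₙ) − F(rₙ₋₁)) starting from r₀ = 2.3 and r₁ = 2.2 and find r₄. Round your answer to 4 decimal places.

F(2.3) = 2.984100, F(2.2) = -1.074400
r₂ = 2.200000 − (-1.074400)·(2.200000 − 2.300000) / (-1.074400 − 2.984100) = 2.200000 − (0.107440)/(-4.058500) = 2.226473
F(2.226473) = -0.058718
r₃ = 2.226473 − (-0.058718)·(2.226473 − 2.200000) / (-0.058718 − (-1.074400)) = 2.226473 − (-0.001554)/(1.015682) = 2.228003
F(2.228003) = 0.001265
r₄ = 2.228003 − 0.001265·(2.228003 − 2.226473) / (0.001265 − (-0.058718)) = 2.228003 − (0.000002)/(0.059983) = 2.227971

2.2280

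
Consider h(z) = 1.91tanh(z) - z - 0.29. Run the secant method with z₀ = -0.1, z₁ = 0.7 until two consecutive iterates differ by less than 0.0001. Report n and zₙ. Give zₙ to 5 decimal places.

n = 7, zₙ = 0.34644

h(-0.1) = -0.3803659, h(0.7) = 0.1643425
z₂ = 0.7000000 − 0.1643425·(0.8000000)/(0.5447083) = 0.4586342;  |Δ| = 0.2413658
h(0.4586342) = 0.0706992
z₃ = 0.4586342 − 0.0706992·(-0.2413658)/(-0.0936432) = 0.2764066;  |Δ| = 0.1822276
h(0.2764066) = -0.0515164
z₄ = 0.2764066 − (-0.0515164)·(-0.1822276)/(-0.1222156) = 0.3532192;  |Δ| = 0.0768127
h(0.3532192) = 0.0047051
z₅ = 0.3532192 − 0.0047051·(0.0768127)/(0.0562215) = 0.3467908;  |Δ| = 0.0064284
h(0.3467908) = 0.0002446
z₆ = 0.3467908 − 0.0002446·(-0.0064284)/(-0.0044605) = 0.3464383;  |Δ| = 0.0003525
h(0.3464383) = -0.0000014
z₇ = 0.3464383 − (-0.0000014)·(-0.0003525)/(-0.0002460) = 0.3464402;  |Δ| = 0.0000019
|z₇ − z₆| = 0.0000019 < 0.0001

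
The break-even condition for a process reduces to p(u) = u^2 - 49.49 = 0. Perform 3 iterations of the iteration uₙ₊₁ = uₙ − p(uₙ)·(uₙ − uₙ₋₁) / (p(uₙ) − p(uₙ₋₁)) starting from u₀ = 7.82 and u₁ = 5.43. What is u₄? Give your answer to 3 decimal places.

7.035

p(7.82) = 11.66240, p(5.43) = -20.00510
u₂ = 5.43000 − (-20.00510)·(5.43000 − 7.82000) / (-20.00510 − 11.66240) = 5.43000 − (47.81219)/(-31.66750) = 6.93982
p(6.93982) = -1.32891
u₃ = 6.93982 − (-1.32891)·(6.93982 − 5.43000) / (-1.32891 − (-20.00510)) = 6.93982 − (-2.00642)/(18.67619) = 7.04725
p(7.04725) = 0.17374
u₄ = 7.04725 − 0.17374·(7.04725 − 6.93982) / (0.17374 − (-1.32891)) = 7.04725 − (0.01867)/(1.50266) = 7.03483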